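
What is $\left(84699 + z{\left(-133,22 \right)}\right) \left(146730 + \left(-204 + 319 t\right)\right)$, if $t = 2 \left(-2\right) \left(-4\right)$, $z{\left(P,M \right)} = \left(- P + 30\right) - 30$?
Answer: $12863076160$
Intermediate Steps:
$z{\left(P,M \right)} = - P$ ($z{\left(P,M \right)} = \left(30 - P\right) - 30 = - P$)
$t = 16$ ($t = \left(-4\right) \left(-4\right) = 16$)
$\left(84699 + z{\left(-133,22 \right)}\right) \left(146730 + \left(-204 + 319 t\right)\right) = \left(84699 - -133\right) \left(146730 + \left(-204 + 319 \cdot 16\right)\right) = \left(84699 + 133\right) \left(146730 + \left(-204 + 5104\right)\right) = 84832 \left(146730 + 4900\right) = 84832 \cdot 151630 = 12863076160$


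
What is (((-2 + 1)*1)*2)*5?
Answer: -10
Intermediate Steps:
(((-2 + 1)*1)*2)*5 = (-1*1*2)*5 = -1*2*5 = -2*5 = -10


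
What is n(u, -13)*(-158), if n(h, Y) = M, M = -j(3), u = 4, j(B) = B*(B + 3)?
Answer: 2844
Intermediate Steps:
j(B) = B*(3 + B)
M = -18 (M = -3*(3 + 3) = -3*6 = -1*18 = -18)
n(h, Y) = -18
n(u, -13)*(-158) = -18*(-158) = 2844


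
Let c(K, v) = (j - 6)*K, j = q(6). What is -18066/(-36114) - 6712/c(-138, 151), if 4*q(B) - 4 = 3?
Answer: -77267153/7060287 ≈ -10.944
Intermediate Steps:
q(B) = 7/4 (q(B) = 1 + (1/4)*3 = 1 + 3/4 = 7/4)
j = 7/4 ≈ 1.7500
c(K, v) = -17*K/4 (c(K, v) = (7/4 - 6)*K = -17*K/4)
-18066/(-36114) - 6712/c(-138, 151) = -18066/(-36114) - 6712/((-17/4*(-138))) = -18066*(-1/36114) - 6712/1173/2 = 3011/6019 - 6712*2/1173 = 3011/6019 - 13424/1173 = -77267153/7060287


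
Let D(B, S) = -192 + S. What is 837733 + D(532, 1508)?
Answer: 839049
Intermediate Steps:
837733 + D(532, 1508) = 837733 + (-192 + 1508) = 837733 + 1316 = 839049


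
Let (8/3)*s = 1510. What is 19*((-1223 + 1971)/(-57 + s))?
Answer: 56848/2037 ≈ 27.908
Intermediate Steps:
s = 2265/4 (s = (3/8)*1510 = 2265/4 ≈ 566.25)
19*((-1223 + 1971)/(-57 + s)) = 19*((-1223 + 1971)/(-57 + 2265/4)) = 19*(748/(2037/4)) = 19*(748*(4/2037)) = 19*(2992/2037) = 56848/2037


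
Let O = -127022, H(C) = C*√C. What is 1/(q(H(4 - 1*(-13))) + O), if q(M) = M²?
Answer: -1/122109 ≈ -8.1894e-6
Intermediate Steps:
H(C) = C^(3/2)
1/(q(H(4 - 1*(-13))) + O) = 1/(((4 - 1*(-13))^(3/2))² - 127022) = 1/(((4 + 13)^(3/2))² - 127022) = 1/((17^(3/2))² - 127022) = 1/((17*√17)² - 127022) = 1/(4913 - 127022) = 1/(-122109) = -1/122109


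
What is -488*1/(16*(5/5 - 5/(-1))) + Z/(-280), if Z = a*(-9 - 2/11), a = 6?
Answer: -5644/1155 ≈ -4.8866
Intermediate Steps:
Z = -606/11 (Z = 6*(-9 - 2/11) = 6*(-101/11) = -606/11 ≈ -55.091)
-488*1/(16*(5/5 - 5/(-1))) + Z/(-280) = -488*1/(16*(5/5 - 5/(-1))) - 606/11/(-280) = -488*1/(16*(5*(⅕) - 5*(-1))) - 606/11*(-1/280) = -488*1/(16*(1 + 5)) + 303/1540 = -488/((6*8)*2) + 303/1540 = -488/(48*2) + 303/1540 = -488/96 + 303/1540 = -488*1/96 + 303/1540 = -61/12 + 303/1540 = -5644/1155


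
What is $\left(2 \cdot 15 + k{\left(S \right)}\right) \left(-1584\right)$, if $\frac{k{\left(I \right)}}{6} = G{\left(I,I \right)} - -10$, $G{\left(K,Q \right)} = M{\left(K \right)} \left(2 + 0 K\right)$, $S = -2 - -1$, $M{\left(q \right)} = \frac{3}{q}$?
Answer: $-85536$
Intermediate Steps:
$S = -1$ ($S = -2 + 1 = -1$)
$G{\left(K,Q \right)} = \frac{6}{K}$ ($G{\left(K,Q \right)} = \frac{3}{K} \left(2 + 0 K\right) = \frac{3}{K} \left(2 + 0\right) = \frac{3}{K} 2 = \frac{6}{K}$)
$k{\left(I \right)} = 60 + \frac{36}{I}$ ($k{\left(I \right)} = 6 \left(\frac{6}{I} - -10\right) = 6 \left(\frac{6}{I} + 10\right) = 6 \left(10 + \frac{6}{I}\right) = 60 + \frac{36}{I}$)
$\left(2 \cdot 15 + k{\left(S \right)}\right) \left(-1584\right) = \left(2 \cdot 15 + \left(60 + \frac{36}{-1}\right)\right) \left(-1584\right) = \left(30 + \left(60 + 36 \left(-1\right)\right)\right) \left(-1584\right) = \left(30 + \left(60 - 36\right)\right) \left(-1584\right) = \left(30 + 24\right) \left(-1584\right) = 54 \left(-1584\right) = -85536$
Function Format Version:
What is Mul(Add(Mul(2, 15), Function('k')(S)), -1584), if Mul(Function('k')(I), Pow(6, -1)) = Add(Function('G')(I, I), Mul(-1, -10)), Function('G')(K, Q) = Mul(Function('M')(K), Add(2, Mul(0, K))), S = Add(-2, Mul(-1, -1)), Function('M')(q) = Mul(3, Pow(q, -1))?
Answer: -85536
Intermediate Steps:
S = -1 (S = Add(-2, 1) = -1)
Function('G')(K, Q) = Mul(6, Pow(K, -1)) (Function('G')(K, Q) = Mul(Mul(3, Pow(K, -1)), Add(2, Mul(0, K))) = Mul(Mul(3, Pow(K, -1)), Add(2, 0)) = Mul(Mul(3, Pow(K, -1)), 2) = Mul(6, Pow(K, -1)))
Function('k')(I) = Add(60, Mul(36, Pow(I, -1))) (Function('k')(I) = Mul(6, Add(Mul(6, Pow(I, -1)), Mul(-1, -10))) = Mul(6, Add(Mul(6, Pow(I, -1)), 10)) = Mul(6, Add(10, Mul(6, Pow(I, -1)))) = Add(60, Mul(36, Pow(I, -1))))
Mul(Add(Mul(2, 15), Function('k')(S)), -1584) = Mul(Add(Mul(2, 15), Add(60, Mul(36, Pow(-1, -1)))), -1584) = Mul(Add(30, Add(60, Mul(36, -1))), -1584) = Mul(Add(30, Add(60, -36)), -1584) = Mul(Add(30, 24), -1584) = Mul(54, -1584) = -85536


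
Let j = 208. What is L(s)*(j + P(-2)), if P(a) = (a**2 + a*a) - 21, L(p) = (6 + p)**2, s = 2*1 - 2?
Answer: 7020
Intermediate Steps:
s = 0 (s = 2 - 2 = 0)
P(a) = -21 + 2*a**2 (P(a) = (a**2 + a**2) - 21 = 2*a**2 - 21 = -21 + 2*a**2)
L(s)*(j + P(-2)) = (6 + 0)**2*(208 + (-21 + 2*(-2)**2)) = 6**2*(208 + (-21 + 2*4)) = 36*(208 + (-21 + 8)) = 36*(208 - 13) = 36*195 = 7020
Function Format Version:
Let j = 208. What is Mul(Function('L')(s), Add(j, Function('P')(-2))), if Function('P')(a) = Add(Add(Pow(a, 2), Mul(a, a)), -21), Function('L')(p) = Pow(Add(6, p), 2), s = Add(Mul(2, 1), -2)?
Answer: 7020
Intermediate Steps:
s = 0 (s = Add(2, -2) = 0)
Function('P')(a) = Add(-21, Mul(2, Pow(a, 2))) (Function('P')(a) = Add(Add(Pow(a, 2), Pow(a, 2)), -21) = Add(Mul(2, Pow(a, 2)), -21) = Add(-21, Mul(2, Pow(a, 2))))
Mul(Function('L')(s), Add(j, Function('P')(-2))) = Mul(Pow(Add(6, 0), 2), Add(208, Add(-21, Mul(2, Pow(-2, 2))))) = Mul(Pow(6, 2), Add(208, Add(-21, Mul(2, 4)))) = Mul(36, Add(208, Add(-21, 8))) = Mul(36, Add(208, -13)) = Mul(36, 195) = 7020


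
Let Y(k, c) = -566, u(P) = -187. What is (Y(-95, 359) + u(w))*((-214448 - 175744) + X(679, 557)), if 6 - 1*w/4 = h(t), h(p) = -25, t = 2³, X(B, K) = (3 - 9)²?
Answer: 293787468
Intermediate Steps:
X(B, K) = 36 (X(B, K) = (-6)² = 36)
t = 8
w = 124 (w = 24 - 4*(-25) = 24 + 100 = 124)
(Y(-95, 359) + u(w))*((-214448 - 175744) + X(679, 557)) = (-566 - 187)*((-214448 - 175744) + 36) = -753*(-390192 + 36) = -753*(-390156) = 293787468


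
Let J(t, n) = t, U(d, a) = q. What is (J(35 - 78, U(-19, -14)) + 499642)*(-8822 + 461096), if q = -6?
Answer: 225955638126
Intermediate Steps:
U(d, a) = -6
(J(35 - 78, U(-19, -14)) + 499642)*(-8822 + 461096) = ((35 - 78) + 499642)*(-8822 + 461096) = (-43 + 499642)*452274 = 499599*452274 = 225955638126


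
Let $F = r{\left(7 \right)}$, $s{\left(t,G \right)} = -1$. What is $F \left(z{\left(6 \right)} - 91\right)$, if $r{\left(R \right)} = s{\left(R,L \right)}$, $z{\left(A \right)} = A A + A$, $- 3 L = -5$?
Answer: $49$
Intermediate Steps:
$L = \frac{5}{3}$ ($L = \left(- \frac{1}{3}\right) \left(-5\right) = \frac{5}{3} \approx 1.6667$)
$z{\left(A \right)} = A + A^{2}$ ($z{\left(A \right)} = A^{2} + A = A + A^{2}$)
$r{\left(R \right)} = -1$
$F = -1$
$F \left(z{\left(6 \right)} - 91\right) = - (6 \left(1 + 6\right) - 91) = - (6 \cdot 7 - 91) = - (42 - 91) = \left(-1\right) \left(-49\right) = 49$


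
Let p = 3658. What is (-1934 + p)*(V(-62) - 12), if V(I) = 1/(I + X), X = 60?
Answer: -21550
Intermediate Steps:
V(I) = 1/(60 + I) (V(I) = 1/(I + 60) = 1/(60 + I))
(-1934 + p)*(V(-62) - 12) = (-1934 + 3658)*(1/(60 - 62) - 12) = 1724*(1/(-2) - 12) = 1724*(-½ - 12) = 1724*(-25/2) = -21550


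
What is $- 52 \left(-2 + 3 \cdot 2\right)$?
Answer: $-208$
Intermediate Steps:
$- 52 \left(-2 + 3 \cdot 2\right) = - 52 \left(-2 + 6\right) = \left(-52\right) 4 = -208$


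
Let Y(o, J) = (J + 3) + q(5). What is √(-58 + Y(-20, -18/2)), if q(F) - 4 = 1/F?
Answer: I*√1495/5 ≈ 7.733*I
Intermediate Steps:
q(F) = 4 + 1/F
Y(o, J) = 36/5 + J (Y(o, J) = (J + 3) + (4 + 1/5) = (3 + J) + (4 + ⅕) = (3 + J) + 21/5 = 36/5 + J)
√(-58 + Y(-20, -18/2)) = √(-58 + (36/5 - 18/2)) = √(-58 + (36/5 - 18*½)) = √(-58 + (36/5 - 9)) = √(-58 - 9/5) = √(-299/5) = I*√1495/5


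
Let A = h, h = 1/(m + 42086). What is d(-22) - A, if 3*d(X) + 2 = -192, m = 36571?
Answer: -5086487/78657 ≈ -64.667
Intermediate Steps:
d(X) = -194/3 (d(X) = -2/3 + (1/3)*(-192) = -2/3 - 64 = -194/3)
h = 1/78657 (h = 1/(36571 + 42086) = 1/78657 ≈ 1.2713e-5)
A = 1/78657 ≈ 1.2713e-5
d(-22) - A = -194/3 - 1*1/78657 = -194/3 - 1/78657 = -5086487/78657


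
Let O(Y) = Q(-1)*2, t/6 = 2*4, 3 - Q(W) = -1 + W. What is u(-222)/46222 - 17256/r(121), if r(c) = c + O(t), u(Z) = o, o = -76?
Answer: -398808394/3027541 ≈ -131.73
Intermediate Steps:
Q(W) = 4 - W (Q(W) = 3 - (-1 + W) = 3 + (1 - W) = 4 - W)
t = 48 (t = 6*(2*4) = 6*8 = 48)
O(Y) = 10 (O(Y) = (4 - 1*(-1))*2 = (4 + 1)*2 = 5*2 = 10)
u(Z) = -76
r(c) = 10 + c (r(c) = c + 10 = 10 + c)
u(-222)/46222 - 17256/r(121) = -76/46222 - 17256/(10 + 121) = -76*1/46222 - 17256/131 = -38/23111 - 17256*1/131 = -38/23111 - 17256/131 = -398808394/3027541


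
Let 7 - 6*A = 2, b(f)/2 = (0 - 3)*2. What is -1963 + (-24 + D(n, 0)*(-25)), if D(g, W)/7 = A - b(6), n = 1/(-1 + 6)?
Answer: -25397/6 ≈ -4232.8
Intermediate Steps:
n = ⅕ (n = 1/5 = ⅕ ≈ 0.20000)
b(f) = -12 (b(f) = 2*((0 - 3)*2) = 2*(-3*2) = 2*(-6) = -12)
A = ⅚ (A = 7/6 - ⅙*2 = 7/6 - ⅓ = ⅚ ≈ 0.83333)
D(g, W) = 539/6 (D(g, W) = 7*(⅚ - 1*(-12)) = 7*(⅚ + 12) = 7*(77/6) = 539/6)
-1963 + (-24 + D(n, 0)*(-25)) = -1963 + (-24 + (539/6)*(-25)) = -1963 + (-24 - 13475/6) = -1963 - 13619/6 = -25397/6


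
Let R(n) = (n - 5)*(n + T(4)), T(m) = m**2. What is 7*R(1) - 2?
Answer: -478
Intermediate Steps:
R(n) = (-5 + n)*(16 + n) (R(n) = (n - 5)*(n + 4**2) = (-5 + n)*(n + 16) = (-5 + n)*(16 + n))
7*R(1) - 2 = 7*(-80 + 1**2 + 11*1) - 2 = 7*(-80 + 1 + 11) - 2 = 7*(-68) - 2 = -476 - 2 = -478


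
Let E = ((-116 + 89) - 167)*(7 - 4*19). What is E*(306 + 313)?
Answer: 8285934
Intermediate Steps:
E = 13386 (E = (-27 - 167)*(7 - 76) = -194*(-69) = 13386)
E*(306 + 313) = 13386*(306 + 313) = 13386*619 = 8285934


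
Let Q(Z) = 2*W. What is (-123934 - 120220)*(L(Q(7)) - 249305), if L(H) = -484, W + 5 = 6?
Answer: 60986983506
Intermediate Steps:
W = 1 (W = -5 + 6 = 1)
Q(Z) = 2 (Q(Z) = 2*1 = 2)
(-123934 - 120220)*(L(Q(7)) - 249305) = (-123934 - 120220)*(-484 - 249305) = -244154*(-249789) = 60986983506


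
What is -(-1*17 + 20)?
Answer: -3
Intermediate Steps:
-(-1*17 + 20) = -(-17 + 20) = -1*3 = -3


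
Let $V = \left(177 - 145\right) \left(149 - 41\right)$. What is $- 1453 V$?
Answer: $-5021568$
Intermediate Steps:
$V = 3456$ ($V = 32 \cdot 108 = 3456$)
$- 1453 V = \left(-1453\right) 3456 = -5021568$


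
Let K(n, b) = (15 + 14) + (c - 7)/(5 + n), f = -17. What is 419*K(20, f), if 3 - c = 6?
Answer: 59917/5 ≈ 11983.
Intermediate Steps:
c = -3 (c = 3 - 1*6 = 3 - 6 = -3)
K(n, b) = 29 - 10/(5 + n) (K(n, b) = (15 + 14) + (-3 - 7)/(5 + n) = 29 - 10/(5 + n))
419*K(20, f) = 419*((135 + 29*20)/(5 + 20)) = 419*((135 + 580)/25) = 419*((1/25)*715) = 419*(143/5) = 59917/5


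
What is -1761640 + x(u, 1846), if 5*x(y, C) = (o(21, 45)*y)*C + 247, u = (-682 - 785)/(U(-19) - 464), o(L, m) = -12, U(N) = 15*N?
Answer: -6629653781/3745 ≈ -1.7703e+6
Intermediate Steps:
u = 1467/749 (u = (-682 - 785)/(15*(-19) - 464) = -1467/(-285 - 464) = -1467/(-749) = -1467*(-1/749) = 1467/749 ≈ 1.9586)
x(y, C) = 247/5 - 12*C*y/5 (x(y, C) = ((-12*y)*C + 247)/5 = (-12*C*y + 247)/5 = (247 - 12*C*y)/5 = 247/5 - 12*C*y/5)
-1761640 + x(u, 1846) = -1761640 + (247/5 - 12/5*1846*1467/749) = -1761640 + (247/5 - 32496984/3745) = -1761640 - 32311981/3745 = -6629653781/3745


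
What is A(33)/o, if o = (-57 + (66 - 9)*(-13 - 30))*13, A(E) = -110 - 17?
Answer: 127/32604 ≈ 0.0038952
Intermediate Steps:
A(E) = -127
o = -32604 (o = (-57 + 57*(-43))*13 = (-57 - 2451)*13 = -2508*13 = -32604)
A(33)/o = -127/(-32604) = -127*(-1/32604) = 127/32604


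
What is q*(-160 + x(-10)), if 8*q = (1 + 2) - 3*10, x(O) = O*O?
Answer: 405/2 ≈ 202.50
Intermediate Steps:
x(O) = O²
q = -27/8 (q = ((1 + 2) - 3*10)/8 = (3 - 30)/8 = (⅛)*(-27) = -27/8 ≈ -3.3750)
q*(-160 + x(-10)) = -27*(-160 + (-10)²)/8 = -27*(-160 + 100)/8 = -27/8*(-60) = 405/2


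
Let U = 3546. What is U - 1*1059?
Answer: 2487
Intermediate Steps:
U - 1*1059 = 3546 - 1*1059 = 3546 - 1059 = 2487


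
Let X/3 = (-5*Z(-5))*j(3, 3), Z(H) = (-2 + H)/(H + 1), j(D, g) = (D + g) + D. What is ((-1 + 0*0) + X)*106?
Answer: -50297/2 ≈ -25149.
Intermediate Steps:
j(D, g) = g + 2*D
Z(H) = (-2 + H)/(1 + H)
X = -945/4 (X = 3*((-5*(-2 - 5)/(1 - 5))*(3 + 2*3)) = 3*((-5*(-7)/(-4))*(3 + 6)) = 3*(-(-5)*(-7)/4*9) = 3*(-5*7/4*9) = 3*(-35/4*9) = 3*(-315/4) = -945/4 ≈ -236.25)
((-1 + 0*0) + X)*106 = ((-1 + 0*0) - 945/4)*106 = ((-1 + 0) - 945/4)*106 = (-1 - 945/4)*106 = -949/4*106 = -50297/2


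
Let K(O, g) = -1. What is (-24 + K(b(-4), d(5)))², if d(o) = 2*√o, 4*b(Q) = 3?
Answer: 625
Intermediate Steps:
b(Q) = ¾ (b(Q) = (¼)*3 = ¾)
(-24 + K(b(-4), d(5)))² = (-24 - 1)² = (-25)² = 625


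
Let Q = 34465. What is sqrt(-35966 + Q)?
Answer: I*sqrt(1501) ≈ 38.743*I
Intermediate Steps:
sqrt(-35966 + Q) = sqrt(-35966 + 34465) = sqrt(-1501) = I*sqrt(1501)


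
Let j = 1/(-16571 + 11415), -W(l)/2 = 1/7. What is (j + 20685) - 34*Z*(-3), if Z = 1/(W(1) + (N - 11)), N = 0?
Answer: 8421815477/407324 ≈ 20676.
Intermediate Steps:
W(l) = -2/7
Z = -7/79 (Z = 1/(-2/7 + (0 - 11)) = 1/(-2/7 - 11) = 1/(-79/7) = -7/79 ≈ -0.088608)
j = -1/5156 (j = 1/(-5156) = -1/5156 ≈ -0.00019395)
(j + 20685) - 34*Z*(-3) = (-1/5156 + 20685) - 34*(-7/79)*(-3) = 106651859/5156 + (238/79)*(-3) = 106651859/5156 - 714/79 = 8421815477/407324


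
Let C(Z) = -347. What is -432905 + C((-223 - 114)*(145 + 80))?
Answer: -433252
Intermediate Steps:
-432905 + C((-223 - 114)*(145 + 80)) = -432905 - 347 = -433252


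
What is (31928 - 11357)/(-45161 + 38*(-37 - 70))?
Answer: -6857/16409 ≈ -0.41788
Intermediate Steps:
(31928 - 11357)/(-45161 + 38*(-37 - 70)) = 20571/(-45161 + 38*(-107)) = 20571/(-45161 - 4066) = 20571/(-49227) = 20571*(-1/49227) = -6857/16409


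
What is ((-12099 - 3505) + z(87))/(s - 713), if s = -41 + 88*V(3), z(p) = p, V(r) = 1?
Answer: 15517/666 ≈ 23.299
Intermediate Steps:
s = 47 (s = -41 + 88*1 = -41 + 88 = 47)
((-12099 - 3505) + z(87))/(s - 713) = ((-12099 - 3505) + 87)/(47 - 713) = (-15604 + 87)/(-666) = -15517*(-1/666) = 15517/666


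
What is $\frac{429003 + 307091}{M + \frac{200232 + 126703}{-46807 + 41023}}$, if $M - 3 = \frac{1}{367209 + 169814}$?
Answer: $- \frac{2286411776809008}{166253185625} \approx -13753.0$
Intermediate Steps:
$M = \frac{1611070}{537023}$ ($M = 3 + \frac{1}{367209 + 169814} = 3 + \frac{1}{537023} = \frac{1611070}{537023} \approx 3.0$)
$\frac{429003 + 307091}{M + \frac{200232 + 126703}{-46807 + 41023}} = \frac{429003 + 307091}{\frac{1611070}{537023} + \frac{200232 + 126703}{-46807 + 41023}} = \frac{736094}{\frac{1611070}{537023} + \frac{326935}{-5784}} = \frac{736094}{\frac{1611070}{537023} + 326935 \left(- \frac{1}{5784}\right)} = \frac{736094}{\frac{1611070}{537023} - \frac{326935}{5784}} = \frac{736094}{- \frac{166253185625}{3106141032}} = 736094 \left(- \frac{3106141032}{166253185625}\right) = - \frac{2286411776809008}{166253185625}$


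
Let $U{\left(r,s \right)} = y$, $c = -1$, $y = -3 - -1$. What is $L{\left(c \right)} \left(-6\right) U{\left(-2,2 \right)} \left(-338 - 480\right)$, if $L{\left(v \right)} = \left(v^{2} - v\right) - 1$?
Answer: $-9816$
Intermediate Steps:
$y = -2$ ($y = -3 + 1 = -2$)
$U{\left(r,s \right)} = -2$
$L{\left(v \right)} = -1 + v^{2} - v$
$L{\left(c \right)} \left(-6\right) U{\left(-2,2 \right)} \left(-338 - 480\right) = \left(-1 + \left(-1\right)^{2} - -1\right) \left(-6\right) \left(-2\right) \left(-338 - 480\right) = \left(-1 + 1 + 1\right) \left(-6\right) \left(-2\right) \left(-818\right) = 1 \left(-6\right) \left(-2\right) \left(-818\right) = \left(-6\right) \left(-2\right) \left(-818\right) = 12 \left(-818\right) = -9816$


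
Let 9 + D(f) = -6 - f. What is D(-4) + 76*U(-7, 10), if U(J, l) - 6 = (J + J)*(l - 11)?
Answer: 1509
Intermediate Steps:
U(J, l) = 6 + 2*J*(-11 + l) (U(J, l) = 6 + (J + J)*(l - 11) = 6 + (2*J)*(-11 + l) = 6 + 2*J*(-11 + l))
D(f) = -15 - f (D(f) = -9 + (-6 - f) = -15 - f)
D(-4) + 76*U(-7, 10) = (-15 - 1*(-4)) + 76*(6 - 22*(-7) + 2*(-7)*10) = (-15 + 4) + 76*(6 + 154 - 140) = -11 + 76*20 = -11 + 1520 = 1509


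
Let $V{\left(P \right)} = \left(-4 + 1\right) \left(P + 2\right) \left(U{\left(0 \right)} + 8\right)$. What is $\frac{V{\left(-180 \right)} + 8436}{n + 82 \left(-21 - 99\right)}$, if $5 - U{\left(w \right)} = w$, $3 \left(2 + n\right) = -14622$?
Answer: $- \frac{7689}{7358} \approx -1.045$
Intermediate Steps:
$n = -4876$ ($n = -2 + \frac{1}{3} \left(-14622\right) = -2 - 4874 = -4876$)
$U{\left(w \right)} = 5 - w$
$V{\left(P \right)} = -78 - 39 P$ ($V{\left(P \right)} = \left(-4 + 1\right) \left(P + 2\right) \left(\left(5 - 0\right) + 8\right) = - 3 \left(2 + P\right) \left(\left(5 + 0\right) + 8\right) = \left(-6 - 3 P\right) \left(5 + 8\right) = \left(-6 - 3 P\right) 13 = -78 - 39 P$)
$\frac{V{\left(-180 \right)} + 8436}{n + 82 \left(-21 - 99\right)} = \frac{\left(-78 - -7020\right) + 8436}{-4876 + 82 \left(-21 - 99\right)} = \frac{\left(-78 + 7020\right) + 8436}{-4876 + 82 \left(-120\right)} = \frac{6942 + 8436}{-4876 - 9840} = \frac{15378}{-14716} = 15378 \left(- \frac{1}{14716}\right) = - \frac{7689}{7358}$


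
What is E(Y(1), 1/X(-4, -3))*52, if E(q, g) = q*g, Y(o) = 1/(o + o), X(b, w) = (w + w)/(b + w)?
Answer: 91/3 ≈ 30.333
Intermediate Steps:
X(b, w) = 2*w/(b + w) (X(b, w) = (2*w)/(b + w) = 2*w/(b + w))
Y(o) = 1/(2*o)
E(q, g) = g*q
E(Y(1), 1/X(-4, -3))*52 = (((½)/1)/((2*(-3)/(-4 - 3))))*52 = (((½)*1)/((2*(-3)/(-7))))*52 = ((½)/(2*(-3)*(-⅐)))*52 = ((½)/(6/7))*52 = ((7/6)*(½))*52 = (7/12)*52 = 91/3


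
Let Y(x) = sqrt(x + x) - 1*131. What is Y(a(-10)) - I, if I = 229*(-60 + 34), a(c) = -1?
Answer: 5823 + I*sqrt(2) ≈ 5823.0 + 1.4142*I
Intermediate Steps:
Y(x) = -131 + sqrt(2)*sqrt(x) (Y(x) = sqrt(2*x) - 131 = sqrt(2)*sqrt(x) - 131 = -131 + sqrt(2)*sqrt(x))
I = -5954 (I = 229*(-26) = -5954)
Y(a(-10)) - I = (-131 + sqrt(2)*sqrt(-1)) - 1*(-5954) = (-131 + sqrt(2)*I) + 5954 = (-131 + I*sqrt(2)) + 5954 = 5823 + I*sqrt(2)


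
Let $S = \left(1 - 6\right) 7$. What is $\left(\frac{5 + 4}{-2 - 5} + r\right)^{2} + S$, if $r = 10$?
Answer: $\frac{2006}{49} \approx 40.939$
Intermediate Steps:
$S = -35$ ($S = \left(-5\right) 7 = -35$)
$\left(\frac{5 + 4}{-2 - 5} + r\right)^{2} + S = \left(\frac{5 + 4}{-2 - 5} + 10\right)^{2} - 35 = \left(\frac{9}{-7} + 10\right)^{2} - 35 = \left(9 \left(- \frac{1}{7}\right) + 10\right)^{2} - 35 = \left(- \frac{9}{7} + 10\right)^{2} - 35 = \left(\frac{61}{7}\right)^{2} - 35 = \frac{3721}{49} - 35 = \frac{2006}{49}$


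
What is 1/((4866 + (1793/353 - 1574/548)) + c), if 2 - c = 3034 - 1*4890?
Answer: 96722/650572199 ≈ 0.00014867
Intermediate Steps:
c = 1858 (c = 2 - (3034 - 1*4890) = 2 - (3034 - 4890) = 2 - 1*(-1856) = 2 + 1856 = 1858)
1/((4866 + (1793/353 - 1574/548)) + c) = 1/((4866 + (1793/353 - 1574/548)) + 1858) = 1/((4866 + (1793*(1/353) - 1574*1/548)) + 1858) = 1/((4866 + (1793/353 - 787/274)) + 1858) = 1/((4866 + 213471/96722) + 1858) = 1/(470862723/96722 + 1858) = 1/(650572199/96722) = 96722/650572199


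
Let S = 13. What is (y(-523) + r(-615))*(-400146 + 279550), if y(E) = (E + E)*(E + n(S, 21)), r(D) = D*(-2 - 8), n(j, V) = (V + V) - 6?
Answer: -62173508992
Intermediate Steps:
n(j, V) = -6 + 2*V (n(j, V) = 2*V - 6 = -6 + 2*V)
r(D) = -10*D (r(D) = D*(-10) = -10*D)
y(E) = 2*E*(36 + E) (y(E) = (E + E)*(E + (-6 + 2*21)) = (2*E)*(E + (-6 + 42)) = (2*E)*(E + 36) = (2*E)*(36 + E) = 2*E*(36 + E))
(y(-523) + r(-615))*(-400146 + 279550) = (2*(-523)*(36 - 523) - 10*(-615))*(-400146 + 279550) = (2*(-523)*(-487) + 6150)*(-120596) = (509402 + 6150)*(-120596) = 515552*(-120596) = -62173508992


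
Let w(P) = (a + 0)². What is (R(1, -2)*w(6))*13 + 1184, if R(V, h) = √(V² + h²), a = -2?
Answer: 1184 + 52*√5 ≈ 1300.3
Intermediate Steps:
w(P) = 4 (w(P) = (-2 + 0)² = (-2)² = 4)
(R(1, -2)*w(6))*13 + 1184 = (√(1² + (-2)²)*4)*13 + 1184 = (√(1 + 4)*4)*13 + 1184 = (√5*4)*13 + 1184 = (4*√5)*13 + 1184 = 52*√5 + 1184 = 1184 + 52*√5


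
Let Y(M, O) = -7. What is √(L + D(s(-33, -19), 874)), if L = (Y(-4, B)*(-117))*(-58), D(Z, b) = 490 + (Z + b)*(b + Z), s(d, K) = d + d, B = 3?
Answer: 2*√151463 ≈ 778.37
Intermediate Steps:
s(d, K) = 2*d
D(Z, b) = 490 + (Z + b)² (D(Z, b) = 490 + (Z + b)*(Z + b) = 490 + (Z + b)²)
L = -47502 (L = -7*(-117)*(-58) = 819*(-58) = -47502)
√(L + D(s(-33, -19), 874)) = √(-47502 + (490 + (2*(-33) + 874)²)) = √(-47502 + (490 + (-66 + 874)²)) = √(-47502 + (490 + 808²)) = √(-47502 + (490 + 652864)) = √(-47502 + 653354) = √605852 = 2*√151463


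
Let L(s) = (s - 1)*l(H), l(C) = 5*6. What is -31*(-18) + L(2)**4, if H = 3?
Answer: 810558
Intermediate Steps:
l(C) = 30
L(s) = -30 + 30*s (L(s) = (s - 1)*30 = (-1 + s)*30 = -30 + 30*s)
-31*(-18) + L(2)**4 = -31*(-18) + (-30 + 30*2)**4 = 558 + (-30 + 60)**4 = 558 + 30**4 = 558 + 810000 = 810558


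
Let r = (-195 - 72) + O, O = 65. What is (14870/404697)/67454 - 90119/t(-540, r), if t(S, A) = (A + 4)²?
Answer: -410017793299607/178367951015892 ≈ -2.2987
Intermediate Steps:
r = -202 (r = (-195 - 72) + 65 = -267 + 65 = -202)
t(S, A) = (4 + A)²
(14870/404697)/67454 - 90119/t(-540, r) = (14870/404697)/67454 - 90119/(4 - 202)² = (14870*(1/404697))*(1/67454) - 90119/((-198)²) = (14870/404697)*(1/67454) - 90119/39204 = 7435/13649215719 - 90119*1/39204 = 7435/13649215719 - 90119/39204 = -410017793299607/178367951015892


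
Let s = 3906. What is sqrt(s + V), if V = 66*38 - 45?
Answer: sqrt(6369) ≈ 79.806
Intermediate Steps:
V = 2463 (V = 2508 - 45 = 2463)
sqrt(s + V) = sqrt(3906 + 2463) = sqrt(6369)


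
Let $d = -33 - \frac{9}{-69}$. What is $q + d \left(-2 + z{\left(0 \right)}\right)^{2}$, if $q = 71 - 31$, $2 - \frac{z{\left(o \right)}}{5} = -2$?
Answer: $- \frac{244024}{23} \approx -10610.0$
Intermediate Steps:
$z{\left(o \right)} = 20$ ($z{\left(o \right)} = 10 - -10 = 10 + 10 = 20$)
$q = 40$
$d = - \frac{756}{23}$ ($d = -33 - 9 \left(- \frac{1}{69}\right) = -33 - - \frac{3}{23} = -33 + \frac{3}{23} = - \frac{756}{23} \approx -32.87$)
$q + d \left(-2 + z{\left(0 \right)}\right)^{2} = 40 - \frac{756 \left(-2 + 20\right)^{2}}{23} = 40 - \frac{756 \cdot 18^{2}}{23} = 40 - \frac{244944}{23} = - \frac{244024}{23}$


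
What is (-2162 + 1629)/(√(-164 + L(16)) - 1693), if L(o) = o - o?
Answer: 902369/2866413 + 1066*I*√41/2866413 ≈ 0.31481 + 0.0023813*I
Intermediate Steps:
L(o) = 0
(-2162 + 1629)/(√(-164 + L(16)) - 1693) = (-2162 + 1629)/(√(-164 + 0) - 1693) = -533/(√(-164) - 1693) = -533/(2*I*√41 - 1693) = -533/(-1693 + 2*I*√41)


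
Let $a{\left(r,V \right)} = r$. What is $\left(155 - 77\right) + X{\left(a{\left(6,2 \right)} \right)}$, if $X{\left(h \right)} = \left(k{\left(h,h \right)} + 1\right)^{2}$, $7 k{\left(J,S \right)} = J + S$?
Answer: $\frac{4183}{49} \approx 85.367$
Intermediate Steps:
$k{\left(J,S \right)} = \frac{J}{7} + \frac{S}{7}$ ($k{\left(J,S \right)} = \frac{J + S}{7} = \frac{J}{7} + \frac{S}{7}$)
$X{\left(h \right)} = \left(1 + \frac{2 h}{7}\right)^{2}$ ($X{\left(h \right)} = \left(\left(\frac{h}{7} + \frac{h}{7}\right) + 1\right)^{2} = \left(\frac{2 h}{7} + 1\right)^{2} = \left(1 + \frac{2 h}{7}\right)^{2}$)
$\left(155 - 77\right) + X{\left(a{\left(6,2 \right)} \right)} = \left(155 - 77\right) + \frac{\left(7 + 2 \cdot 6\right)^{2}}{49} = 78 + \frac{\left(7 + 12\right)^{2}}{49} = 78 + \frac{19^{2}}{49} = 78 + \frac{1}{49} \cdot 361 = 78 + \frac{361}{49} = \frac{4183}{49}$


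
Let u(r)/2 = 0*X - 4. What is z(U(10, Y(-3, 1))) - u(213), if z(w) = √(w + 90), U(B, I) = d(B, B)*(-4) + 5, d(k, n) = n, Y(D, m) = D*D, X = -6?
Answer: 8 + √55 ≈ 15.416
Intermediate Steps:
Y(D, m) = D²
U(B, I) = 5 - 4*B (U(B, I) = B*(-4) + 5 = -4*B + 5 = 5 - 4*B)
z(w) = √(90 + w)
u(r) = -8 (u(r) = 2*(0*(-6) - 4) = 2*(0 - 4) = 2*(-4) = -8)
z(U(10, Y(-3, 1))) - u(213) = √(90 + (5 - 4*10)) - 1*(-8) = √(90 + (5 - 40)) + 8 = √(90 - 35) + 8 = √55 + 8 = 8 + √55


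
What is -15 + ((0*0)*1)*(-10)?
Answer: -15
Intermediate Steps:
-15 + ((0*0)*1)*(-10) = -15 + (0*1)*(-10) = -15 + 0*(-10) = -15 + 0 = -15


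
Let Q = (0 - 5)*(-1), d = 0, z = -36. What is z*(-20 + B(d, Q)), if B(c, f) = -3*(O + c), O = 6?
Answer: 1368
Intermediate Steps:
Q = 5 (Q = -5*(-1) = 5)
B(c, f) = -18 - 3*c (B(c, f) = -3*(6 + c) = -18 - 3*c)
z*(-20 + B(d, Q)) = -36*(-20 + (-18 - 3*0)) = -36*(-20 + (-18 + 0)) = -36*(-20 - 18) = -36*(-38) = 1368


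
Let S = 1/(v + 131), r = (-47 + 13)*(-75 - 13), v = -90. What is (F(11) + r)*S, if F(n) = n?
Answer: 3003/41 ≈ 73.244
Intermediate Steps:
r = 2992 (r = -34*(-88) = 2992)
S = 1/41 (S = 1/(-90 + 131) = 1/41 ≈ 0.024390)
(F(11) + r)*S = (11 + 2992)*(1/41) = 3003*(1/41) = 3003/41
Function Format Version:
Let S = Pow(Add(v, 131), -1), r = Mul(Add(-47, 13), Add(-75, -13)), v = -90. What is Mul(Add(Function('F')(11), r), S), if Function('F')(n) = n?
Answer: Rational(3003, 41) ≈ 73.244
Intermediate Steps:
r = 2992 (r = Mul(-34, -88) = 2992)
S = Rational(1, 41) (S = Pow(Add(-90, 131), -1) = Pow(41, -1) = Rational(1, 41) ≈ 0.024390)
Mul(Add(Function('F')(11), r), S) = Mul(Add(11, 2992), Rational(1, 41)) = Mul(3003, Rational(1, 41)) = Rational(3003, 41)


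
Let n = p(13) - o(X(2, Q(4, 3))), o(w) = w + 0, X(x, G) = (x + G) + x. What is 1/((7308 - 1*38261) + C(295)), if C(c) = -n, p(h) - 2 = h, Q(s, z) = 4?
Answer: -1/30960 ≈ -3.2300e-5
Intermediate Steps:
X(x, G) = G + 2*x (X(x, G) = (G + x) + x = G + 2*x)
o(w) = w
p(h) = 2 + h
n = 7 (n = (2 + 13) - (4 + 2*2) = 15 - (4 + 4) = 15 - 1*8 = 15 - 8 = 7)
C(c) = -7 (C(c) = -1*7 = -7)
1/((7308 - 1*38261) + C(295)) = 1/((7308 - 1*38261) - 7) = 1/((7308 - 38261) - 7) = 1/(-30953 - 7) = 1/(-30960) = -1/30960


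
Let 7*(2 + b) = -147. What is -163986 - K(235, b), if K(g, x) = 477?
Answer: -164463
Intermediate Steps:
b = -23 (b = -2 + (⅐)*(-147) = -2 - 21 = -23)
-163986 - K(235, b) = -163986 - 1*477 = -163986 - 477 = -164463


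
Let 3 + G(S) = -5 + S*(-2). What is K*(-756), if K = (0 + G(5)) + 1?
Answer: 12852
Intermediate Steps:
G(S) = -8 - 2*S (G(S) = -3 + (-5 + S*(-2)) = -3 + (-5 - 2*S) = -8 - 2*S)
K = -17 (K = (0 + (-8 - 2*5)) + 1 = (0 + (-8 - 10)) + 1 = (0 - 18) + 1 = -18 + 1 = -17)
K*(-756) = -17*(-756) = 12852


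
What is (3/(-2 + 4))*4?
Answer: 6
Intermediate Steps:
(3/(-2 + 4))*4 = (3/2)*4 = 6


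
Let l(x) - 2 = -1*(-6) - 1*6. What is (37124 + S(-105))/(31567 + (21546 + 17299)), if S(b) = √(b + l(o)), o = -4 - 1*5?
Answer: 9281/17603 + I*√103/70412 ≈ 0.52724 + 0.00014414*I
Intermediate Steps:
o = -9 (o = -4 - 5 = -9)
l(x) = 2 (l(x) = 2 + (-1*(-6) - 1*6) = 2 + (6 - 6) = 2 + 0 = 2)
S(b) = √(2 + b) (S(b) = √(b + 2) = √(2 + b))
(37124 + S(-105))/(31567 + (21546 + 17299)) = (37124 + √(2 - 105))/(31567 + (21546 + 17299)) = (37124 + √(-103))/(31567 + 38845) = (37124 + I*√103)/70412 = (37124 + I*√103)*(1/70412) = 9281/17603 + I*√103/70412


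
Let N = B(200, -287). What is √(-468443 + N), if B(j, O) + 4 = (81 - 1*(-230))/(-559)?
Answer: 2*I*√36595240214/559 ≈ 684.43*I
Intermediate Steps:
B(j, O) = -2547/559 (B(j, O) = -4 + (81 - 1*(-230))/(-559) = -4 + (81 + 230)*(-1/559) = -4 + 311*(-1/559) = -4 - 311/559 = -2547/559)
N = -2547/559 ≈ -4.5564
√(-468443 + N) = √(-468443 - 2547/559) = √(-261862184/559) = 2*I*√36595240214/559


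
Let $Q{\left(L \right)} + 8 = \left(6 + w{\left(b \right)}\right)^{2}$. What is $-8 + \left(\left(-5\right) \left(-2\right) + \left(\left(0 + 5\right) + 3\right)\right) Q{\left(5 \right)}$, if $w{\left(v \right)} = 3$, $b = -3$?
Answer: $1306$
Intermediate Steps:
$Q{\left(L \right)} = 73$ ($Q{\left(L \right)} = -8 + \left(6 + 3\right)^{2} = -8 + 9^{2} = -8 + 81 = 73$)
$-8 + \left(\left(-5\right) \left(-2\right) + \left(\left(0 + 5\right) + 3\right)\right) Q{\left(5 \right)} = -8 + \left(\left(-5\right) \left(-2\right) + \left(\left(0 + 5\right) + 3\right)\right) 73 = -8 + \left(10 + \left(5 + 3\right)\right) 73 = -8 + \left(10 + 8\right) 73 = -8 + 18 \cdot 73 = -8 + 1314 = 1306$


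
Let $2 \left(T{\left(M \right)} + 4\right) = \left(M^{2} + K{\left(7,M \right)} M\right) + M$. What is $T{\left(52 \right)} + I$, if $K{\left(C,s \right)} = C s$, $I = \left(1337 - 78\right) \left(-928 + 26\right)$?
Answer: $-1124780$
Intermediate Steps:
$I = -1135618$ ($I = 1259 \left(-902\right) = -1135618$)
$T{\left(M \right)} = -4 + \frac{M}{2} + 4 M^{2}$ ($T{\left(M \right)} = -4 + \frac{\left(M^{2} + 7 M M\right) + M}{2} = -4 + \frac{\left(M^{2} + 7 M^{2}\right) + M}{2} = -4 + \frac{8 M^{2} + M}{2} = -4 + \frac{M + 8 M^{2}}{2} = -4 + \left(\frac{M}{2} + 4 M^{2}\right) = -4 + \frac{M}{2} + 4 M^{2}$)
$T{\left(52 \right)} + I = \left(-4 + \frac{1}{2} \cdot 52 + 4 \cdot 52^{2}\right) - 1135618 = \left(-4 + 26 + 4 \cdot 2704\right) - 1135618 = \left(-4 + 26 + 10816\right) - 1135618 = 10838 - 1135618 = -1124780$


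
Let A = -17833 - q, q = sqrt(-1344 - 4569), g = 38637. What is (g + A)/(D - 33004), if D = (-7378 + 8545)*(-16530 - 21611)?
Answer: -20804/44543551 + 9*I*sqrt(73)/44543551 ≈ -0.00046705 + 1.7263e-6*I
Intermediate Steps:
D = -44510547 (D = 1167*(-38141) = -44510547)
q = 9*I*sqrt(73) (q = sqrt(-5913) = 9*I*sqrt(73) ≈ 76.896*I)
A = -17833 - 9*I*sqrt(73) ≈ -17833.0 - 76.896*I
(g + A)/(D - 33004) = (38637 + (-17833 - 9*I*sqrt(73)))/(-44510547 - 33004) = (20804 - 9*I*sqrt(73))/(-44543551) = (20804 - 9*I*sqrt(73))*(-1/44543551) = -20804/44543551 + 9*I*sqrt(73)/44543551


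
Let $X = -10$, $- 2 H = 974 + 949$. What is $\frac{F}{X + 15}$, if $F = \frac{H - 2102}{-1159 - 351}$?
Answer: $\frac{6127}{15100} \approx 0.40576$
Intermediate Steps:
$H = - \frac{1923}{2}$ ($H = - \frac{974 + 949}{2} = \left(- \frac{1}{2}\right) 1923 = - \frac{1923}{2} \approx -961.5$)
$F = \frac{6127}{3020}$ ($F = \frac{- \frac{1923}{2} - 2102}{-1159 - 351} = - \frac{6127}{2 \left(-1510\right)} = \left(- \frac{6127}{2}\right) \left(- \frac{1}{1510}\right) = \frac{6127}{3020} \approx 2.0288$)
$\frac{F}{X + 15} = \frac{1}{-10 + 15} \cdot \frac{6127}{3020} = \frac{1}{5} \cdot \frac{6127}{3020} = \frac{6127}{15100}$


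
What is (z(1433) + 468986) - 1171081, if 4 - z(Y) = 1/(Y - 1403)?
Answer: -21062731/30 ≈ -7.0209e+5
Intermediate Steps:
z(Y) = 4 - 1/(-1403 + Y) (z(Y) = 4 - 1/(Y - 1403) = 4 - 1/(-1403 + Y))
(z(1433) + 468986) - 1171081 = ((-5613 + 4*1433)/(-1403 + 1433) + 468986) - 1171081 = ((-5613 + 5732)/30 + 468986) - 1171081 = ((1/30)*119 + 468986) - 1171081 = (119/30 + 468986) - 1171081 = 14069699/30 - 1171081 = -21062731/30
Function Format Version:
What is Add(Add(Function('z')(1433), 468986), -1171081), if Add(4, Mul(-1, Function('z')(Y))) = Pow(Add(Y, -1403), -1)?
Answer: Rational(-21062731, 30) ≈ -7.0209e+5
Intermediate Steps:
Function('z')(Y) = Add(4, Mul(-1, Pow(Add(-1403, Y), -1))) (Function('z')(Y) = Add(4, Mul(-1, Pow(Add(Y, -1403), -1))) = Add(4, Mul(-1, Pow(Add(-1403, Y), -1))))
Add(Add(Function('z')(1433), 468986), -1171081) = Add(Add(Mul(Pow(Add(-1403, 1433), -1), Add(-5613, Mul(4, 1433))), 468986), -1171081) = Add(Add(Mul(Pow(30, -1), Add(-5613, 5732)), 468986), -1171081) = Add(Add(Mul(Rational(1, 30), 119), 468986), -1171081) = Add(Add(Rational(119, 30), 468986), -1171081) = Add(Rational(14069699, 30), -1171081) = Rational(-21062731, 30)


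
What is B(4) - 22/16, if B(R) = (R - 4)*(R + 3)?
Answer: -11/8 ≈ -1.3750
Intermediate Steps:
B(R) = (-4 + R)*(3 + R)
B(4) - 22/16 = (-12 + 4² - 1*4) - 22/16 = (-12 + 16 - 4) - 22*1/16 = 0 - 11/8 = -11/8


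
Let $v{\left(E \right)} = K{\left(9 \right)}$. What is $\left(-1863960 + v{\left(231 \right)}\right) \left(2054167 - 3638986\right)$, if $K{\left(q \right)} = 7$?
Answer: $2954028129507$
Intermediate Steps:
$v{\left(E \right)} = 7$
$\left(-1863960 + v{\left(231 \right)}\right) \left(2054167 - 3638986\right) = \left(-1863960 + 7\right) \left(2054167 - 3638986\right) = \left(-1863953\right) \left(-1584819\right) = 2954028129507$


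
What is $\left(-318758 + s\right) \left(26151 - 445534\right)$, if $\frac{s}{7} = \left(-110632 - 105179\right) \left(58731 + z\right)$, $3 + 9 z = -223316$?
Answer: $21488818185503054$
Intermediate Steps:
$z = - \frac{223319}{9}$ ($z = - \frac{1}{3} + \frac{1}{9} \left(-223316\right) = - \frac{1}{3} - \frac{223316}{9} = - \frac{223319}{9} \approx -24813.0$)
$s = -51238806780$ ($s = 7 \left(-110632 - 105179\right) \left(58731 - \frac{223319}{9}\right) = 7 \left(\left(-215811\right) \frac{305260}{9}\right) = 7 \left(-7319829540\right) = -51238806780$)
$\left(-318758 + s\right) \left(26151 - 445534\right) = \left(-318758 - 51238806780\right) \left(26151 - 445534\right) = \left(-51239125538\right) \left(-419383\right) = 21488818185503054$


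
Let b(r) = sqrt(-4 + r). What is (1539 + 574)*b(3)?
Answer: 2113*I ≈ 2113.0*I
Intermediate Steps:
(1539 + 574)*b(3) = (1539 + 574)*sqrt(-4 + 3) = 2113*sqrt(-1) = 2113*I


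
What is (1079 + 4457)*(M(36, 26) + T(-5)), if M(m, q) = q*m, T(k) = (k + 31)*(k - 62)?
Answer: -4462016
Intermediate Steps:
T(k) = (-62 + k)*(31 + k) (T(k) = (31 + k)*(-62 + k) = (-62 + k)*(31 + k))
M(m, q) = m*q
(1079 + 4457)*(M(36, 26) + T(-5)) = (1079 + 4457)*(36*26 + (-1922 + (-5)² - 31*(-5))) = 5536*(936 + (-1922 + 25 + 155)) = 5536*(936 - 1742) = 5536*(-806) = -4462016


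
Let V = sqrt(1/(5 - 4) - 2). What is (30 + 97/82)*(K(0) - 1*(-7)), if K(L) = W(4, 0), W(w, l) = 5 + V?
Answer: 15342/41 + 2557*I/82 ≈ 374.2 + 31.183*I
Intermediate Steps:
V = I (V = sqrt(1/1 - 2) = sqrt(1 - 2) = sqrt(-1) = I ≈ 1.0*I)
W(w, l) = 5 + I
K(L) = 5 + I
(30 + 97/82)*(K(0) - 1*(-7)) = (30 + 97/82)*((5 + I) - 1*(-7)) = (30 + 97*(1/82))*((5 + I) + 7) = (30 + 97/82)*(12 + I) = 2557*(12 + I)/82 = 15342/41 + 2557*I/82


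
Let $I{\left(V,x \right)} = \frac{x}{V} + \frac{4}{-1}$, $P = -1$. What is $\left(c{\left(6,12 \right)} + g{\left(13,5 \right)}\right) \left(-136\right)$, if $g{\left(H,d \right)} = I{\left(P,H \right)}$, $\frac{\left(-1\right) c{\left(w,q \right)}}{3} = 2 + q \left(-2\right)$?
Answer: $-6664$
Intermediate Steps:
$c{\left(w,q \right)} = -6 + 6 q$ ($c{\left(w,q \right)} = - 3 \left(2 + q \left(-2\right)\right) = - 3 \left(2 - 2 q\right) = -6 + 6 q$)
$I{\left(V,x \right)} = -4 + \frac{x}{V}$ ($I{\left(V,x \right)} = \frac{x}{V} + 4 \left(-1\right) = \frac{x}{V} - 4 = -4 + \frac{x}{V}$)
$g{\left(H,d \right)} = -4 - H$ ($g{\left(H,d \right)} = -4 + \frac{H}{-1} = -4 + H \left(-1\right) = -4 - H$)
$\left(c{\left(6,12 \right)} + g{\left(13,5 \right)}\right) \left(-136\right) = \left(\left(-6 + 6 \cdot 12\right) - 17\right) \left(-136\right) = \left(\left(-6 + 72\right) - 17\right) \left(-136\right) = \left(66 - 17\right) \left(-136\right) = 49 \left(-136\right) = -6664$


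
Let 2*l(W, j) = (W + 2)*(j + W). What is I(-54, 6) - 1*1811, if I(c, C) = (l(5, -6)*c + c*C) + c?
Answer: -2000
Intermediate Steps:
l(W, j) = (2 + W)*(W + j)/2 (l(W, j) = ((W + 2)*(j + W))/2 = ((2 + W)*(W + j))/2 = (2 + W)*(W + j)/2)
I(c, C) = -5*c/2 + C*c (I(c, C) = ((5 - 6 + (1/2)*5**2 + (1/2)*5*(-6))*c + c*C) + c = ((5 - 6 + (1/2)*25 - 15)*c + C*c) + c = ((5 - 6 + 25/2 - 15)*c + C*c) + c = (-7*c/2 + C*c) + c = -5*c/2 + C*c)
I(-54, 6) - 1*1811 = (1/2)*(-54)*(-5 + 2*6) - 1*1811 = (1/2)*(-54)*(-5 + 12) - 1811 = (1/2)*(-54)*7 - 1811 = -189 - 1811 = -2000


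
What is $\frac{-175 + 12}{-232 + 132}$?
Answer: $\frac{163}{100} \approx 1.63$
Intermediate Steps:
$\frac{-175 + 12}{-232 + 132} = - \frac{163}{-100} = \left(-163\right) \left(- \frac{1}{100}\right) = \frac{163}{100}$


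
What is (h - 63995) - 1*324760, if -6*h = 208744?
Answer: -1270637/3 ≈ -4.2355e+5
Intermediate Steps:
h = -104372/3 (h = -⅙*208744 = -104372/3 ≈ -34791.)
(h - 63995) - 1*324760 = (-104372/3 - 63995) - 1*324760 = -296357/3 - 324760 = -1270637/3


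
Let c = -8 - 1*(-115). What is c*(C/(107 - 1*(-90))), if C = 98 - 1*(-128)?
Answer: 24182/197 ≈ 122.75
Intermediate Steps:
c = 107 (c = -8 + 115 = 107)
C = 226 (C = 98 + 128 = 226)
c*(C/(107 - 1*(-90))) = 107*(226/(107 - 1*(-90))) = 107*(226/(107 + 90)) = 107*(226/197) = 24182/197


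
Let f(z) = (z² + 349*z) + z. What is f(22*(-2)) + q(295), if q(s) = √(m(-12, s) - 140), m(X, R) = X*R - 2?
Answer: -13464 + I*√3682 ≈ -13464.0 + 60.68*I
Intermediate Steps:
m(X, R) = -2 + R*X (m(X, R) = R*X - 2 = -2 + R*X)
f(z) = z² + 350*z
q(s) = √(-142 - 12*s) (q(s) = √((-2 + s*(-12)) - 140) = √((-2 - 12*s) - 140) = √(-142 - 12*s))
f(22*(-2)) + q(295) = (22*(-2))*(350 + 22*(-2)) + √(-142 - 12*295) = -44*(350 - 44) + √(-142 - 3540) = -44*306 + √(-3682) = -13464 + I*√3682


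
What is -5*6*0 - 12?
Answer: -12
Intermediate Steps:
-5*6*0 - 12 = -30*0 - 12 = 0 - 12 = -12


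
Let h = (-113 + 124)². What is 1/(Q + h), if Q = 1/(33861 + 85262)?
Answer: 119123/14413884 ≈ 0.0082645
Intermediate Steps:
Q = 1/119123 ≈ 8.3947e-6
h = 121 (h = 11² = 121)
1/(Q + h) = 1/(1/119123 + 121) = 1/(14413884/119123) = 119123/14413884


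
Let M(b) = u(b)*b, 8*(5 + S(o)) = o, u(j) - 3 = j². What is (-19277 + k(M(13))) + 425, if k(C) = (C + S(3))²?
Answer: 317451673/64 ≈ 4.9602e+6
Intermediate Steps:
u(j) = 3 + j²
S(o) = -5 + o/8
M(b) = b*(3 + b²) (M(b) = (3 + b²)*b = b*(3 + b²))
k(C) = (-37/8 + C)² (k(C) = (C + (-5 + (⅛)*3))² = (C + (-5 + 3/8))² = (C - 37/8)² = (-37/8 + C)²)
(-19277 + k(M(13))) + 425 = (-19277 + (-37 + 8*(13*(3 + 13²)))²/64) + 425 = (-19277 + (-37 + 8*(13*(3 + 169)))²/64) + 425 = (-19277 + (-37 + 8*(13*172))²/64) + 425 = (-19277 + (-37 + 8*2236)²/64) + 425 = (-19277 + (-37 + 17888)²/64) + 425 = (-19277 + (1/64)*17851²) + 425 = (-19277 + (1/64)*318658201) + 425 = (-19277 + 318658201/64) + 425 = 317424473/64 + 425 = 317451673/64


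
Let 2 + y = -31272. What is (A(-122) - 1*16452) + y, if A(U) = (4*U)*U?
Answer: 11810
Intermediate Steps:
A(U) = 4*U²
y = -31274 (y = -2 - 31272 = -31274)
(A(-122) - 1*16452) + y = (4*(-122)² - 1*16452) - 31274 = (4*14884 - 16452) - 31274 = (59536 - 16452) - 31274 = 43084 - 31274 = 11810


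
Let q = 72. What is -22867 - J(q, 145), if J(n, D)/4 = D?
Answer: -23447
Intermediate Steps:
J(n, D) = 4*D
-22867 - J(q, 145) = -22867 - 4*145 = -22867 - 1*580 = -22867 - 580 = -23447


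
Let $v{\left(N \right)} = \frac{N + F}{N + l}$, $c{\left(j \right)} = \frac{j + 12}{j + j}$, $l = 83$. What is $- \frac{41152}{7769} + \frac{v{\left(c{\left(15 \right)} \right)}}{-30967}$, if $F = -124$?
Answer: $- \frac{1069173428937}{201848820697} \approx -5.2969$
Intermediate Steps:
$c{\left(j \right)} = \frac{12 + j}{2 j}$
$v{\left(N \right)} = \frac{-124 + N}{83 + N}$ ($v{\left(N \right)} = \frac{N - 124}{N + 83} = \frac{-124 + N}{83 + N}$)
$- \frac{41152}{7769} + \frac{v{\left(c{\left(15 \right)} \right)}}{-30967} = - \frac{41152}{7769} + \frac{\frac{1}{83 + \frac{12 + 15}{2 \cdot 15}} \left(-124 + \frac{12 + 15}{2 \cdot 15}\right)}{-30967} = \left(-41152\right) \frac{1}{7769} + \frac{-124 + \frac{1}{2} \cdot \frac{1}{15} \cdot 27}{83 + \frac{1}{2} \cdot \frac{1}{15} \cdot 27} \left(- \frac{1}{30967}\right) = - \frac{41152}{7769} + \frac{-124 + \frac{9}{10}}{83 + \frac{9}{10}} \left(- \frac{1}{30967}\right) = - \frac{41152}{7769} + \frac{1}{\frac{839}{10}} \left(- \frac{1231}{10}\right) \left(- \frac{1}{30967}\right) = - \frac{41152}{7769} + \frac{10}{839} \left(- \frac{1231}{10}\right) \left(- \frac{1}{30967}\right) = - \frac{41152}{7769} - - \frac{1231}{25981313} = - \frac{41152}{7769} + \frac{1231}{25981313} = - \frac{1069173428937}{201848820697}$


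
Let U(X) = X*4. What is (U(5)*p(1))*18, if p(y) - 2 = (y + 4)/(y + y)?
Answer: 1620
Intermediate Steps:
U(X) = 4*X
p(y) = 2 + (4 + y)/(2*y) (p(y) = 2 + (y + 4)/(y + y) = 2 + (4 + y)/((2*y)) = 2 + (4 + y)*(1/(2*y)) = 2 + (4 + y)/(2*y))
(U(5)*p(1))*18 = ((4*5)*(5/2 + 2/1))*18 = (20*(5/2 + 2*1))*18 = (20*(5/2 + 2))*18 = (20*(9/2))*18 = 90*18 = 1620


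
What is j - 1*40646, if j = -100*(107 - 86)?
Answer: -42746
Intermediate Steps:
j = -2100 (j = -100*21 = -2100)
j - 1*40646 = -2100 - 1*40646 = -2100 - 40646 = -42746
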